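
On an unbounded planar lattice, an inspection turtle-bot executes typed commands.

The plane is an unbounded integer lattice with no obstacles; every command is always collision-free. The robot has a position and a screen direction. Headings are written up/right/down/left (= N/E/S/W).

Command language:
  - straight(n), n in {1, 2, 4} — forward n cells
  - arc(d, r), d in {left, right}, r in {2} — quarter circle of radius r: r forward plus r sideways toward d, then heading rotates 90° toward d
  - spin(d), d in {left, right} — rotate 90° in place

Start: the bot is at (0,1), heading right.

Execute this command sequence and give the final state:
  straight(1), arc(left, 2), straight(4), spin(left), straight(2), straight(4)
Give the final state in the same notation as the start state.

begin: at (0,1), heading right
t=1 straight(1) ⇒ at (1,1), heading right
t=2 arc(left, 2) ⇒ at (3,3), heading up
t=3 straight(4) ⇒ at (3,7), heading up
t=4 spin(left) ⇒ at (3,7), heading left
t=5 straight(2) ⇒ at (1,7), heading left
t=6 straight(4) ⇒ at (-3,7), heading left

at (-3,7), heading left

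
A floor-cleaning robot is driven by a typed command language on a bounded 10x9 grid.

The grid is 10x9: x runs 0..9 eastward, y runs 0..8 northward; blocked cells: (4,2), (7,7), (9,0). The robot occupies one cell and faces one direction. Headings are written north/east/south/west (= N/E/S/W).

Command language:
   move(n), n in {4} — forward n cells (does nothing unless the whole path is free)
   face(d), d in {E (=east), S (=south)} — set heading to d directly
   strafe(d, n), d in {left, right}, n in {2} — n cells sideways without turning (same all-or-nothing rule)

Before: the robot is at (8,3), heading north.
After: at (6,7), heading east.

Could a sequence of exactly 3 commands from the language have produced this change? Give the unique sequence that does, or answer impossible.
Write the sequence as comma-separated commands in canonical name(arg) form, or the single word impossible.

strafe(left, 2), move(4), face(E)

key: order matters: swapping strafe(left, 2) and face(E) lands elsewhere
t0: at (8,3), heading north
[1] after strafe(left, 2): at (6,3), heading north
[2] after move(4): at (6,7), heading north
[3] after face(E): at (6,7), heading east
no rival 3-sequence matches.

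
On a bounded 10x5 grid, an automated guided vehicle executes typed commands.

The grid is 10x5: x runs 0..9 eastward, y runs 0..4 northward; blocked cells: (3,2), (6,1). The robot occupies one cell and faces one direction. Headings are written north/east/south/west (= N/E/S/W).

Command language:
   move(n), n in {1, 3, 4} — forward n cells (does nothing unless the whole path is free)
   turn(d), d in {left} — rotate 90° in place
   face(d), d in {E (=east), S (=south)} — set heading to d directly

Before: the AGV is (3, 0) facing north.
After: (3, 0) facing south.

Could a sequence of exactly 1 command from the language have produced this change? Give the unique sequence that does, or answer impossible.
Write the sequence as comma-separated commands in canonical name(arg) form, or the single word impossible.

key: parked at (3,0) the whole time — nothing moves the robot
begin: (3, 0) facing north
step 1 (face(S)): (3, 0) facing south
no rival 1-sequence matches.

face(S)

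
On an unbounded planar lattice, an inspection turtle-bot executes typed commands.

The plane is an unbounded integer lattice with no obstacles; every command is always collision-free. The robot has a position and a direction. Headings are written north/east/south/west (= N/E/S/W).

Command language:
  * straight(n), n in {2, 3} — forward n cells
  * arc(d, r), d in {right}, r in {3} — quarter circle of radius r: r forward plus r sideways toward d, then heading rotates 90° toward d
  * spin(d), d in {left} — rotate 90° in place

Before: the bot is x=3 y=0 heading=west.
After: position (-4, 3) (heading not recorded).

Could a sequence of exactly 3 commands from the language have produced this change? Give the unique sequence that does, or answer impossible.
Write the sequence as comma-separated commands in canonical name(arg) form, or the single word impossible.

key: order matters: swapping straight(2) and arc(right, 3) lands elsewhere
t0: x=3 y=0 heading=west
1. straight(2) → x=1 y=0 heading=west
2. straight(2) → x=-1 y=0 heading=west
3. arc(right, 3) → x=-4 y=3 heading=north
no other 3-command option fits: unique.

straight(2), straight(2), arc(right, 3)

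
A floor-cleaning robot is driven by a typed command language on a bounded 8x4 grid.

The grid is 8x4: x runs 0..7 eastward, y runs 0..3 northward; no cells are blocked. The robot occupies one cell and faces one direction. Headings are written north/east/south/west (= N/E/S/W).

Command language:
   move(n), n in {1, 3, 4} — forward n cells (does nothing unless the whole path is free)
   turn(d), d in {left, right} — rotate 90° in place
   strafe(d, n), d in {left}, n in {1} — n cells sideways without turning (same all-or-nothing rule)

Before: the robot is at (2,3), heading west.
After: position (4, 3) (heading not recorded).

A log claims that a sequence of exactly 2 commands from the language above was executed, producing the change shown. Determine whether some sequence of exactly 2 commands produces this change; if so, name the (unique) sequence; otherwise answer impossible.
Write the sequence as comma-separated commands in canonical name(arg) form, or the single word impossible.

impossible

every 2-command combo misses the target.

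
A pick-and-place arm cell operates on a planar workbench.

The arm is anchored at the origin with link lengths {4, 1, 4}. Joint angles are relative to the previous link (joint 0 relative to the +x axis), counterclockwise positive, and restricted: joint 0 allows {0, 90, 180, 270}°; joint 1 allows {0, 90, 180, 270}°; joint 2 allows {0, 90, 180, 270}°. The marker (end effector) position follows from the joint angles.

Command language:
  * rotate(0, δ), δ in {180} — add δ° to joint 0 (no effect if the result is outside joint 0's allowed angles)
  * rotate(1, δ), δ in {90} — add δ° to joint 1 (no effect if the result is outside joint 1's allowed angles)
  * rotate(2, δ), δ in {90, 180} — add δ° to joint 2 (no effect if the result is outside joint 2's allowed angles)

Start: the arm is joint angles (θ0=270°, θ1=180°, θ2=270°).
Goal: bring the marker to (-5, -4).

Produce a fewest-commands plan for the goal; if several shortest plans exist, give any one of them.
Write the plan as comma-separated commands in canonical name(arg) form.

rotate(2, 90), rotate(1, 90)

initial: joint angles (θ0=270°, θ1=180°, θ2=270°)
step 1 (rotate(2, 90)): joint angles (θ0=270°, θ1=180°, θ2=0°)
step 2 (rotate(1, 90)): joint angles (θ0=270°, θ1=270°, θ2=0°)
no 1-step plan works, so 2 is optimal.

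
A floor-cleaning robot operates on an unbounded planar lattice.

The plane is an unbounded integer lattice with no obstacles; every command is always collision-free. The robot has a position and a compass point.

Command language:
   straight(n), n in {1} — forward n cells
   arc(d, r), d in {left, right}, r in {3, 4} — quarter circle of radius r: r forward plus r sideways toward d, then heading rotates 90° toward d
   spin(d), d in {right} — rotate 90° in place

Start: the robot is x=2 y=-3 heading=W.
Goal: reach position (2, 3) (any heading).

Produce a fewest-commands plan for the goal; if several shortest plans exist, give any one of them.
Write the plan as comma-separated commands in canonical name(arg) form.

from: x=2 y=-3 heading=W
[1] after arc(right, 3): x=-1 y=0 heading=N
[2] after arc(right, 3): x=2 y=3 heading=E
no 1-step plan works, so 2 is optimal.

arc(right, 3), arc(right, 3)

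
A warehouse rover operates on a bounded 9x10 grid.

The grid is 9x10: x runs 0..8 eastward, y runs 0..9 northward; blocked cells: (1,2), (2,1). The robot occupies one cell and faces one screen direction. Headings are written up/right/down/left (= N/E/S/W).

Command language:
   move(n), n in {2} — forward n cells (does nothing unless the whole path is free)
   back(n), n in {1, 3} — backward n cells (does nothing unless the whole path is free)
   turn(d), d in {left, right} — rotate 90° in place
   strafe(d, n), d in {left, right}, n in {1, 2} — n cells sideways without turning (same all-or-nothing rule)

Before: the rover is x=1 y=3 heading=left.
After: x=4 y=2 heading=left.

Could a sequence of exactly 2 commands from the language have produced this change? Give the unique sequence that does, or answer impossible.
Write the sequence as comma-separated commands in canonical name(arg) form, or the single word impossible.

key: heading stays W — no command in the sequence turns
begin: x=1 y=3 heading=left
t=1 back(3) ⇒ x=4 y=3 heading=left
t=2 strafe(left, 1) ⇒ x=4 y=2 heading=left
uniquely the one of 81 2-step routes that fits.

back(3), strafe(left, 1)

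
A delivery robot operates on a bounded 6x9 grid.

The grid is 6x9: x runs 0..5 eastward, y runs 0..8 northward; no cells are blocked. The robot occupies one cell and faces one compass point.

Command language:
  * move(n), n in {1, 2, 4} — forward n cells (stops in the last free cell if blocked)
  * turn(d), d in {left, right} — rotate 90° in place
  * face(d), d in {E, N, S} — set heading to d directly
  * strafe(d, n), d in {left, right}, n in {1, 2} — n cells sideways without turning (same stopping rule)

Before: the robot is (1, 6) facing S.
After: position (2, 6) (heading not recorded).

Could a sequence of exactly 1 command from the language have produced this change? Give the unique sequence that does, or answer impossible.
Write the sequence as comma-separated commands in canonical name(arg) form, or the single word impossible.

t0: (1, 6) facing S
[1] after strafe(left, 1): (2, 6) facing S
all 12 alternatives checked — unique.

strafe(left, 1)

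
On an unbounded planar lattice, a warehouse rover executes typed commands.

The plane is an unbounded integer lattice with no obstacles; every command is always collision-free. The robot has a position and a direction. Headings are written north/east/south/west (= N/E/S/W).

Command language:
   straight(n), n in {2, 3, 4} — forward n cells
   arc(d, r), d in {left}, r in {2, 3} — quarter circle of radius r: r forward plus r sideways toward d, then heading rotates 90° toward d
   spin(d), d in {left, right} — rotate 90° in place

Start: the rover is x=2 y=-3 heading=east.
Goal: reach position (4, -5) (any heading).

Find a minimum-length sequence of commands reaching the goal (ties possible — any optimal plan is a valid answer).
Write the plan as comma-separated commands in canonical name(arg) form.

t0: x=2 y=-3 heading=east
t=1 spin(right) ⇒ x=2 y=-3 heading=south
t=2 arc(left, 2) ⇒ x=4 y=-5 heading=east
nothing shorter than 2 reaches the goal.

spin(right), arc(left, 2)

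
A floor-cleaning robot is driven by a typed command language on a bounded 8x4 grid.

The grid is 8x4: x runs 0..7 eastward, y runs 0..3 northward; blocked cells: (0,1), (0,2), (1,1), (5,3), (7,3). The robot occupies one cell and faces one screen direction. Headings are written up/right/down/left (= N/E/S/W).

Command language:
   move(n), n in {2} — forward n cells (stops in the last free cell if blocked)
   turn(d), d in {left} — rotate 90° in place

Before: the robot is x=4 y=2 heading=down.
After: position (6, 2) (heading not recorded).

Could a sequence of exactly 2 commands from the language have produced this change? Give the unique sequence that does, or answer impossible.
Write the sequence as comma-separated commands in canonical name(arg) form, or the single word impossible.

turn(left), move(2)

key: running move(2) before turn(left) would end elsewhere — order is forced
from: x=4 y=2 heading=down
t=1 turn(left) ⇒ x=4 y=2 heading=right
t=2 move(2) ⇒ x=6 y=2 heading=right
uniquely the one of 4 2-step routes that fits.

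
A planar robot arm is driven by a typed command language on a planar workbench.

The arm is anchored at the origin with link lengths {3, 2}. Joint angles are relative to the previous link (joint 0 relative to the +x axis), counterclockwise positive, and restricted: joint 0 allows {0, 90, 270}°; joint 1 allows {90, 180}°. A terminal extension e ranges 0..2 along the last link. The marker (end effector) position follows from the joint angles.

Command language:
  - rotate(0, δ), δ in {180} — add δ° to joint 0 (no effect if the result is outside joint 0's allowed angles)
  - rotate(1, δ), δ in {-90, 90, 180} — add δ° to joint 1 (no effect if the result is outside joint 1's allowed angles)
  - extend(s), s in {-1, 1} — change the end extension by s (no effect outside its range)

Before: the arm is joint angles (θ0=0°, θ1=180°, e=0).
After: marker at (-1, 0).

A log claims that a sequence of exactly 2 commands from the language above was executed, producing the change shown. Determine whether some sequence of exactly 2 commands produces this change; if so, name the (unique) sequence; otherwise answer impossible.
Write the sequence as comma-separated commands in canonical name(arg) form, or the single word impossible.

extend(1), extend(1)

initial: joint angles (θ0=0°, θ1=180°, e=0)
1. extend(1) → joint angles (θ0=0°, θ1=180°, e=1)
2. extend(1) → joint angles (θ0=0°, θ1=180°, e=2)
all 36 alternatives checked — unique.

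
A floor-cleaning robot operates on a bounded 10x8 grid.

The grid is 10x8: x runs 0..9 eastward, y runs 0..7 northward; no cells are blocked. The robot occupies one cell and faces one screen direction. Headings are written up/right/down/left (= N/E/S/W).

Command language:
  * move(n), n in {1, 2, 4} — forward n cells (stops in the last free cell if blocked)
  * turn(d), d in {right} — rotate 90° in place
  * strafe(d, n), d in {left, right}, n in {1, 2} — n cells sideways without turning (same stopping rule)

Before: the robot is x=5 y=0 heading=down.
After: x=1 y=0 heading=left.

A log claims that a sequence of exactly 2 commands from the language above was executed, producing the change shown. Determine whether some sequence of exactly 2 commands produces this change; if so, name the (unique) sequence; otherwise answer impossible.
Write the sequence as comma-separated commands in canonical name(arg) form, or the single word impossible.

turn(right), move(4)

key: running move(4) before turn(right) would end elsewhere — order is forced
initial: x=5 y=0 heading=down
step 1 (turn(right)): x=5 y=0 heading=left
step 2 (move(4)): x=1 y=0 heading=left
all 64 alternatives checked — unique.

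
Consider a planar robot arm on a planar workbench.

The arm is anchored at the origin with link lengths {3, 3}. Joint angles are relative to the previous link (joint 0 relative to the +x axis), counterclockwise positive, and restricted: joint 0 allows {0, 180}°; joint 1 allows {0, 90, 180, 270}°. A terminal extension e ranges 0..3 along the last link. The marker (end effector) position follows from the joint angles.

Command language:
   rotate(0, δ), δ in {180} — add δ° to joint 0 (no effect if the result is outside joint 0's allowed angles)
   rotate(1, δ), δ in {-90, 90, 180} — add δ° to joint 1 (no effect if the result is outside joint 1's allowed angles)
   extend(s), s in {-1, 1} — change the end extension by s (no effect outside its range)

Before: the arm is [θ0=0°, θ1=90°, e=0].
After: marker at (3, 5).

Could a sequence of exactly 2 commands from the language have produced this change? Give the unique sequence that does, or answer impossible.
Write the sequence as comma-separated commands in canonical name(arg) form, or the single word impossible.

start: [θ0=0°, θ1=90°, e=0]
[1] after extend(1): [θ0=0°, θ1=90°, e=1]
[2] after extend(1): [θ0=0°, θ1=90°, e=2]
no rival 2-sequence matches.

extend(1), extend(1)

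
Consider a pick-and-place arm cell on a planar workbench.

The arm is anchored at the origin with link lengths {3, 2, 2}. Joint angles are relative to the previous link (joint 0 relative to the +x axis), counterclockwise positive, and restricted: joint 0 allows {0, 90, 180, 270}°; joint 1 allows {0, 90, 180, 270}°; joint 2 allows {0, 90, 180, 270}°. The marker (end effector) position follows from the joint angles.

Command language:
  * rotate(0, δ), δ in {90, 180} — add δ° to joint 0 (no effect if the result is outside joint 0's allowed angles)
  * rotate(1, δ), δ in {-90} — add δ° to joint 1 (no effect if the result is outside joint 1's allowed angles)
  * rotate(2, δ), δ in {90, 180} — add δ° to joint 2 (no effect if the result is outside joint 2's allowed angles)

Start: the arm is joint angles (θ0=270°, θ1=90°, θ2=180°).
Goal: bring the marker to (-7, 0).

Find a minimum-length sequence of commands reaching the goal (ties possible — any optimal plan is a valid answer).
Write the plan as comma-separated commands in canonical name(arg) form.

rotate(0, 90), rotate(2, 180), rotate(0, 180), rotate(1, -90)

from: joint angles (θ0=270°, θ1=90°, θ2=180°)
t=1 rotate(0, 90) ⇒ joint angles (θ0=0°, θ1=90°, θ2=180°)
t=2 rotate(2, 180) ⇒ joint angles (θ0=0°, θ1=90°, θ2=0°)
t=3 rotate(0, 180) ⇒ joint angles (θ0=180°, θ1=90°, θ2=0°)
t=4 rotate(1, -90) ⇒ joint angles (θ0=180°, θ1=0°, θ2=0°)
nothing shorter than 4 reaches the goal.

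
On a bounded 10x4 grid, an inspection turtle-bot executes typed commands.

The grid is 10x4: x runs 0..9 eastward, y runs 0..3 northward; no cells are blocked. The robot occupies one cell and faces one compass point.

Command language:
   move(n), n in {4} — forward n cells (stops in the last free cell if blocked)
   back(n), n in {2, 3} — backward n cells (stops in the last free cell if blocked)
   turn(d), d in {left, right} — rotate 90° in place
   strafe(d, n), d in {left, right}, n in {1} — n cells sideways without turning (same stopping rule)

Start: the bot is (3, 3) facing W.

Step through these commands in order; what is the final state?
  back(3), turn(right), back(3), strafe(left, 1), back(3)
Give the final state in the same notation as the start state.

(5, 0) facing N

begin: (3, 3) facing W
[1] after back(3): (6, 3) facing W
[2] after turn(right): (6, 3) facing N
[3] after back(3): (6, 0) facing N
[4] after strafe(left, 1): (5, 0) facing N
[5] after back(3): (5, 0) facing N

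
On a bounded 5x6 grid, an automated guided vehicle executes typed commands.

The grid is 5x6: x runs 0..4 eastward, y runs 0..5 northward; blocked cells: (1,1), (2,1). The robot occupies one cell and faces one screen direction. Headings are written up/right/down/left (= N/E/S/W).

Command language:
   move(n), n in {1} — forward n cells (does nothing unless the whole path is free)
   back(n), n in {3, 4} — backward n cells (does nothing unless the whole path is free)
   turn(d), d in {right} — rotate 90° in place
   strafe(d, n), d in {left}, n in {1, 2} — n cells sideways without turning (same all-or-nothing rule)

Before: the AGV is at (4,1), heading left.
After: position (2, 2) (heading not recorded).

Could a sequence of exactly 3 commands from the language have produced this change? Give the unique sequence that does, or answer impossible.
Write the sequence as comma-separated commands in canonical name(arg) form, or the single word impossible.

turn(right), move(1), strafe(left, 2)

key: running strafe(left, 2) before turn(right) would end elsewhere — order is forced
from: at (4,1), heading left
t=1 turn(right) ⇒ at (4,1), heading up
t=2 move(1) ⇒ at (4,2), heading up
t=3 strafe(left, 2) ⇒ at (2,2), heading up
all 216 alternatives checked — unique.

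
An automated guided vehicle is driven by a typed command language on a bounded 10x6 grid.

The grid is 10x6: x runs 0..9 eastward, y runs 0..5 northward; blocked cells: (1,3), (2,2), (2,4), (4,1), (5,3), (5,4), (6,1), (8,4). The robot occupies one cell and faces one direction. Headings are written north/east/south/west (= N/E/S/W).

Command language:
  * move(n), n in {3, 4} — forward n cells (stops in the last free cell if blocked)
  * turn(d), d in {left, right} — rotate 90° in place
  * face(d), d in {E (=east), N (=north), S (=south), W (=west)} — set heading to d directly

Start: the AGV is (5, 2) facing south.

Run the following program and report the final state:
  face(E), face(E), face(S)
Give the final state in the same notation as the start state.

(5, 2) facing south

begin: (5, 2) facing south
t=1 face(E) ⇒ (5, 2) facing east
t=2 face(E) ⇒ (5, 2) facing east
t=3 face(S) ⇒ (5, 2) facing south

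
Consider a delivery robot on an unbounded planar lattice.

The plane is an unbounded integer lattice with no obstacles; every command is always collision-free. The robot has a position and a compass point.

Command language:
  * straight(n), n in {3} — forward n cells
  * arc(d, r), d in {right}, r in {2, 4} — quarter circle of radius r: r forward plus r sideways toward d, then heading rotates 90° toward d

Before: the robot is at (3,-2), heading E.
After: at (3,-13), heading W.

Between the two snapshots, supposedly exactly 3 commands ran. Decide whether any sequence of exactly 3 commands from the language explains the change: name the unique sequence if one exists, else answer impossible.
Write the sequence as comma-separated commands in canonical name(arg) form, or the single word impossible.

arc(right, 4), straight(3), arc(right, 4)

key: position moved to (3,-13) AND the heading swung to W — translation plus rotation needed
begin: at (3,-2), heading E
step 1 (arc(right, 4)): at (7,-6), heading S
step 2 (straight(3)): at (7,-9), heading S
step 3 (arc(right, 4)): at (3,-13), heading W
all 27 alternatives checked — unique.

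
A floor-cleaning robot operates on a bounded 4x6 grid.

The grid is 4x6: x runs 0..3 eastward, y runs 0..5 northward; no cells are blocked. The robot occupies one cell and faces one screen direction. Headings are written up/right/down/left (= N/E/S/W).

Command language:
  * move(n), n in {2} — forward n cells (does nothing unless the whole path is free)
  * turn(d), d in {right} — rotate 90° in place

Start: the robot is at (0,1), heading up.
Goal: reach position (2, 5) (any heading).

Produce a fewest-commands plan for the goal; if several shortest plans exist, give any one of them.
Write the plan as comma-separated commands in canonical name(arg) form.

move(2), move(2), turn(right), move(2)

begin: at (0,1), heading up
[1] after move(2): at (0,3), heading up
[2] after move(2): at (0,5), heading up
[3] after turn(right): at (0,5), heading right
[4] after move(2): at (2,5), heading right
minimal: 4 command(s), checked below 4.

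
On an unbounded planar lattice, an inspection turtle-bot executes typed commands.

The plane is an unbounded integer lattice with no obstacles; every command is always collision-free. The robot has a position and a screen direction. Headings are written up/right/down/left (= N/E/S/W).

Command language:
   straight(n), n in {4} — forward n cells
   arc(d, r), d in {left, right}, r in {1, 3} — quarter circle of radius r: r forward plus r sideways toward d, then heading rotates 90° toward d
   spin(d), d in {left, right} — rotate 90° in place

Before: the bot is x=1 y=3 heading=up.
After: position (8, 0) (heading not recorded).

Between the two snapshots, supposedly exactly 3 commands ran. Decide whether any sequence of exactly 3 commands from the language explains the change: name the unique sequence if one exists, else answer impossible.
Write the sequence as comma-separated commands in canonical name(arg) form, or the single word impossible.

key: running arc(right, 3) before spin(right) would end elsewhere — order is forced
from: x=1 y=3 heading=up
[1] after spin(right): x=1 y=3 heading=right
[2] after straight(4): x=5 y=3 heading=right
[3] after arc(right, 3): x=8 y=0 heading=down
no other 3-command option fits: unique.

spin(right), straight(4), arc(right, 3)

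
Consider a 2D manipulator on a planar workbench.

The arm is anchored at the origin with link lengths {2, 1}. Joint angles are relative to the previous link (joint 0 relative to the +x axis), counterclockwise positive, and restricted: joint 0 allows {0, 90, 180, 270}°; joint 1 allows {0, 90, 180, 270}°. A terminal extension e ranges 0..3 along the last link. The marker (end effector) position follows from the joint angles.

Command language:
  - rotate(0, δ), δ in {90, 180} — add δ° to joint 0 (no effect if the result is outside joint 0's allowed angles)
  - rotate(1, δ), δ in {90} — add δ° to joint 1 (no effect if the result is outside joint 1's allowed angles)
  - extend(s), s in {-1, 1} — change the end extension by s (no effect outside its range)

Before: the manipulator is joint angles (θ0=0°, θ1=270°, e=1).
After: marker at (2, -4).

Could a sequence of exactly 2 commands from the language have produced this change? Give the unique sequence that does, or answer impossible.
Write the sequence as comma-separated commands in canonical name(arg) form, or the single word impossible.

initial: joint angles (θ0=0°, θ1=270°, e=1)
step 1 (extend(1)): joint angles (θ0=0°, θ1=270°, e=2)
step 2 (extend(1)): joint angles (θ0=0°, θ1=270°, e=3)
no other 2-command option fits: unique.

extend(1), extend(1)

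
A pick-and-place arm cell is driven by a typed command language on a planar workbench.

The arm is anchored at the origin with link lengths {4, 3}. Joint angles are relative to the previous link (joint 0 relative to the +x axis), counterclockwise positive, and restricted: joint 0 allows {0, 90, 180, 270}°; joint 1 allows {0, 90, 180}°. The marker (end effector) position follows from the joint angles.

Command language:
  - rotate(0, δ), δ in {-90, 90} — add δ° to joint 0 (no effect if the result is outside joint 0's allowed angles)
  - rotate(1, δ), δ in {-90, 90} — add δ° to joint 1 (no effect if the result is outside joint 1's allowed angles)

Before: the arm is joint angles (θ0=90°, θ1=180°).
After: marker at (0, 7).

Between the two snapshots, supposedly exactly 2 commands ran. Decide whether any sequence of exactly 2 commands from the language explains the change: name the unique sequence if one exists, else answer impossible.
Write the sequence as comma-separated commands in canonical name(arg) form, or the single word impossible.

rotate(1, -90), rotate(1, -90)

from: joint angles (θ0=90°, θ1=180°)
t=1 rotate(1, -90) ⇒ joint angles (θ0=90°, θ1=90°)
t=2 rotate(1, -90) ⇒ joint angles (θ0=90°, θ1=0°)
no other 2-command option fits: unique.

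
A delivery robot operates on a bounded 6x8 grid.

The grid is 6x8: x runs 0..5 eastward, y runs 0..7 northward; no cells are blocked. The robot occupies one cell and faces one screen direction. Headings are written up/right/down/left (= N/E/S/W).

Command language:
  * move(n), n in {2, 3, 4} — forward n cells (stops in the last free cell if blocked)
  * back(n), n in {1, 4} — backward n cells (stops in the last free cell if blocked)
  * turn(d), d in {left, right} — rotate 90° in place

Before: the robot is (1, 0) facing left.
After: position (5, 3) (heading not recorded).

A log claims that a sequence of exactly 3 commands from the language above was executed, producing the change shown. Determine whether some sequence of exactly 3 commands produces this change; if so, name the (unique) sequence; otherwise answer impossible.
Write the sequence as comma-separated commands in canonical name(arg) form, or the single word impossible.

back(4), turn(right), move(3)

key: running move(3) before back(4) would end elsewhere — order is forced
initial: (1, 0) facing left
[1] after back(4): (5, 0) facing left
[2] after turn(right): (5, 0) facing up
[3] after move(3): (5, 3) facing up
uniquely the one of 343 3-step routes that fits.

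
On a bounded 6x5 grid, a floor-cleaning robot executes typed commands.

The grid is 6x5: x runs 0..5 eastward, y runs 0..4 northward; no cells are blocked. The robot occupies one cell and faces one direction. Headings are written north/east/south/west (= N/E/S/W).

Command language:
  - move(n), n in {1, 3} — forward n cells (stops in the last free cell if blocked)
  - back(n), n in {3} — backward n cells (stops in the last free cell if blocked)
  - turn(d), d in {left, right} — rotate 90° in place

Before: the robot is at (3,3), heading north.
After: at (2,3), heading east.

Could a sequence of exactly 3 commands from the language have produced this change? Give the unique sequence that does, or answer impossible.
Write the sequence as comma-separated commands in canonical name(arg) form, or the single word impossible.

key: move(3) runs into the grid edge before its full distance
begin: at (3,3), heading north
step 1 (turn(right)): at (3,3), heading east
step 2 (move(3)): at (5,3), heading east
step 3 (back(3)): at (2,3), heading east
uniquely the one of 125 3-step routes that fits.

turn(right), move(3), back(3)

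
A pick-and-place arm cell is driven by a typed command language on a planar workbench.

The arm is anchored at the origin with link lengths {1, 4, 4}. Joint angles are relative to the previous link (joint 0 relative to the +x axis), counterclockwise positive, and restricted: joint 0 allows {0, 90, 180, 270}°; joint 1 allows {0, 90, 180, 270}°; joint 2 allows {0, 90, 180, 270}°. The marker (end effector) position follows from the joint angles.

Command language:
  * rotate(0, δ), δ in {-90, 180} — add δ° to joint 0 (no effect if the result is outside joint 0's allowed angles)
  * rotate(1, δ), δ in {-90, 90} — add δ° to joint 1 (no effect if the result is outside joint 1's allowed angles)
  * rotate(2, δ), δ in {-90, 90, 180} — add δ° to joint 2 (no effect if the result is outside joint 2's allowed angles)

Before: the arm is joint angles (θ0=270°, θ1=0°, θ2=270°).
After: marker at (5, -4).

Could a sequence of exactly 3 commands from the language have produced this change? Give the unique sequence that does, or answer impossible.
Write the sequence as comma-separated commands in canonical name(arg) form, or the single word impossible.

rotate(0, -90), rotate(0, -90), rotate(0, -90)

begin: joint angles (θ0=270°, θ1=0°, θ2=270°)
[1] after rotate(0, -90): joint angles (θ0=180°, θ1=0°, θ2=270°)
[2] after rotate(0, -90): joint angles (θ0=90°, θ1=0°, θ2=270°)
[3] after rotate(0, -90): joint angles (θ0=0°, θ1=0°, θ2=270°)
all 343 alternatives checked — unique.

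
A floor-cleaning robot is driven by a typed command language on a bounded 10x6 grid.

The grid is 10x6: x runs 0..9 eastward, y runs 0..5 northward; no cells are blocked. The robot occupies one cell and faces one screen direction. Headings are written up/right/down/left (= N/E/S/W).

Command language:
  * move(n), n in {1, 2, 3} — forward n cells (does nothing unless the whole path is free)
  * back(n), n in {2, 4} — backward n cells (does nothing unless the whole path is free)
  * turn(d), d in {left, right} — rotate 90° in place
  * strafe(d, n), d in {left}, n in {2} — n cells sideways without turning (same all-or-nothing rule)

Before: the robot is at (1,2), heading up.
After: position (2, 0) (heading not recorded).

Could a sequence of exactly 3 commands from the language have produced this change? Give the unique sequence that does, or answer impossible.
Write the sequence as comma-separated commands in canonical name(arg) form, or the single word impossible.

back(2), turn(right), move(1)

key: running move(1) before back(2) would end elsewhere — order is forced
t0: at (1,2), heading up
step 1 (back(2)): at (1,0), heading up
step 2 (turn(right)): at (1,0), heading right
step 3 (move(1)): at (2,0), heading right
uniquely the one of 512 3-step routes that fits.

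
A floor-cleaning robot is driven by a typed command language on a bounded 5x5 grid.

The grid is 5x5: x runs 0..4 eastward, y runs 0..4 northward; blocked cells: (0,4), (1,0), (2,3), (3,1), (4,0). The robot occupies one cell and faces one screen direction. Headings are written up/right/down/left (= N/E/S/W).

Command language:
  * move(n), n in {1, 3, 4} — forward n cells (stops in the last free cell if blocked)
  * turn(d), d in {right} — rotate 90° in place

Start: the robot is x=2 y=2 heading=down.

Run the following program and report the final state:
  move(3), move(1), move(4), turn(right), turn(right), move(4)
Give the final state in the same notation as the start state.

start: x=2 y=2 heading=down
t=1 move(3) ⇒ x=2 y=0 heading=down
t=2 move(1) ⇒ x=2 y=0 heading=down
t=3 move(4) ⇒ x=2 y=0 heading=down
t=4 turn(right) ⇒ x=2 y=0 heading=left
t=5 turn(right) ⇒ x=2 y=0 heading=up
t=6 move(4) ⇒ x=2 y=2 heading=up

x=2 y=2 heading=up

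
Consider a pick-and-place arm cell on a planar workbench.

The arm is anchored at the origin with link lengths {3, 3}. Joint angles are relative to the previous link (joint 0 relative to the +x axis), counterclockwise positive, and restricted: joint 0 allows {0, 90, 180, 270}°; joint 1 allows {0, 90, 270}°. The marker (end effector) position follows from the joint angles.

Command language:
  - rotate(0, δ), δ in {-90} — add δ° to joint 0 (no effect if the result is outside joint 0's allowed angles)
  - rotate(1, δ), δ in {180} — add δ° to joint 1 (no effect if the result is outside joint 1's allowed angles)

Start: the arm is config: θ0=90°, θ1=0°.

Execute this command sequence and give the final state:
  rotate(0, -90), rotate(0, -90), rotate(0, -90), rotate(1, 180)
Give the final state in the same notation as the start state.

config: θ0=180°, θ1=0°

from: config: θ0=90°, θ1=0°
[1] after rotate(0, -90): config: θ0=0°, θ1=0°
[2] after rotate(0, -90): config: θ0=270°, θ1=0°
[3] after rotate(0, -90): config: θ0=180°, θ1=0°
[4] after rotate(1, 180): config: θ0=180°, θ1=0°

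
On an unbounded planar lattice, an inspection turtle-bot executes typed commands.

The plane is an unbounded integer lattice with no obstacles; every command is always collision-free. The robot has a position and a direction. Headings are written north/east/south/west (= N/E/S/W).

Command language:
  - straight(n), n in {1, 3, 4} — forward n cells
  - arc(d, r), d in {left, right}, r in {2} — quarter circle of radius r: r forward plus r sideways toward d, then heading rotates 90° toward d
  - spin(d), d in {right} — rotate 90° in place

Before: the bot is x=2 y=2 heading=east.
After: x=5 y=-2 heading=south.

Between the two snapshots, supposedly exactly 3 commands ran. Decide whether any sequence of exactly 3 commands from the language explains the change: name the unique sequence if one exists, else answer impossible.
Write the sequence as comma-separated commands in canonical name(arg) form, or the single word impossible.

key: position moved to (5,-2) AND the heading swung to S — translation plus rotation needed
initial: x=2 y=2 heading=east
t=1 straight(3) ⇒ x=5 y=2 heading=east
t=2 spin(right) ⇒ x=5 y=2 heading=south
t=3 straight(4) ⇒ x=5 y=-2 heading=south
no other 3-command option fits: unique.

straight(3), spin(right), straight(4)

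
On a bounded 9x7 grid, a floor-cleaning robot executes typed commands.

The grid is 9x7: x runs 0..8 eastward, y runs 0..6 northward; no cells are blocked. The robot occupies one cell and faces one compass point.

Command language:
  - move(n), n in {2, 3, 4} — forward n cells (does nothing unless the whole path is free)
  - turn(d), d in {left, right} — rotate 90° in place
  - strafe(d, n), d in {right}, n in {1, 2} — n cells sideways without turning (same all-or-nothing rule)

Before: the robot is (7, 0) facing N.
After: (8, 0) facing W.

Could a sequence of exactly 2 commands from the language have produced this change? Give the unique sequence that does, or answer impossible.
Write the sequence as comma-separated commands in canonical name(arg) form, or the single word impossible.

strafe(right, 1), turn(left)

key: running turn(left) before strafe(right, 1) would end elsewhere — order is forced
begin: (7, 0) facing N
[1] after strafe(right, 1): (8, 0) facing N
[2] after turn(left): (8, 0) facing W
all 49 alternatives checked — unique.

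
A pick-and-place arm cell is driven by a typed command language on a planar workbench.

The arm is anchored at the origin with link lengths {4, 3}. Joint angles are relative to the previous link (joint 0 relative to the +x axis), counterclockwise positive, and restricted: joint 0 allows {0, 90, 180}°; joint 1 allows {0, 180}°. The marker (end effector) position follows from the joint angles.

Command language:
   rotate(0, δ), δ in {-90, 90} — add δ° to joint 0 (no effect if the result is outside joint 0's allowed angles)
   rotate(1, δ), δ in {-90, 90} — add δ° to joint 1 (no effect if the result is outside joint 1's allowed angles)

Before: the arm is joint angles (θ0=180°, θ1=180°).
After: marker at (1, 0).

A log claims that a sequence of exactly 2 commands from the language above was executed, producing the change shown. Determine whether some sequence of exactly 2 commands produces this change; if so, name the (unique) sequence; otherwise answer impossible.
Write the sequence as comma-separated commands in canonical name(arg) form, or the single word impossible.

begin: joint angles (θ0=180°, θ1=180°)
step 1 (rotate(0, -90)): joint angles (θ0=90°, θ1=180°)
step 2 (rotate(0, -90)): joint angles (θ0=0°, θ1=180°)
no other 2-command option fits: unique.

rotate(0, -90), rotate(0, -90)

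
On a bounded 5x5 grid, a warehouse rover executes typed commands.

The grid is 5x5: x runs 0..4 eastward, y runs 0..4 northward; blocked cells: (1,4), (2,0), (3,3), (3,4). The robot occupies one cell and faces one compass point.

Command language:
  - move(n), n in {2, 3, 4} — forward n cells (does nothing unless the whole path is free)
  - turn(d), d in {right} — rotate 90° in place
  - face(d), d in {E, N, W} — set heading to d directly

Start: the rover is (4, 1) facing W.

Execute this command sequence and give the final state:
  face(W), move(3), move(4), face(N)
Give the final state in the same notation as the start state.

(1, 1) facing N

start: (4, 1) facing W
[1] after face(W): (4, 1) facing W
[2] after move(3): (1, 1) facing W
[3] after move(4): (1, 1) facing W
[4] after face(N): (1, 1) facing N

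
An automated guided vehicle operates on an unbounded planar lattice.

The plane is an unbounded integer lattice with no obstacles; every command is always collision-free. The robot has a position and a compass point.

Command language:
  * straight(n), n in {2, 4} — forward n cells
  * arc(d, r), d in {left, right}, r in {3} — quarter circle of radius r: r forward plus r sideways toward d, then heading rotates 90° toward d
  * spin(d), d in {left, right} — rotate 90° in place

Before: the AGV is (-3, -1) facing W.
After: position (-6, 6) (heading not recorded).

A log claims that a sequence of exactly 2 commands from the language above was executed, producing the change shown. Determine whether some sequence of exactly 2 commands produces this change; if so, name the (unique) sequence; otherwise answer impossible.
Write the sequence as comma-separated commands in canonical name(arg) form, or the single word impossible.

arc(right, 3), straight(4)

key: order matters: swapping arc(right, 3) and straight(4) lands elsewhere
initial: (-3, -1) facing W
[1] after arc(right, 3): (-6, 2) facing N
[2] after straight(4): (-6, 6) facing N
uniquely the one of 36 2-step routes that fits.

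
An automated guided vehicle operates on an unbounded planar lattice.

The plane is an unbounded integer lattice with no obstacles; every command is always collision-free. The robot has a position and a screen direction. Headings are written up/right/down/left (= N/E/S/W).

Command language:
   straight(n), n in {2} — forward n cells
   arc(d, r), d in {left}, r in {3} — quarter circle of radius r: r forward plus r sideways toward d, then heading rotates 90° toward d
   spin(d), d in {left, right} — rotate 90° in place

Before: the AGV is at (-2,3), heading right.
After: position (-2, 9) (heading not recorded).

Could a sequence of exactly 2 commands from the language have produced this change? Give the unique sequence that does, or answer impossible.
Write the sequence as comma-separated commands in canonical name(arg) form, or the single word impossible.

begin: at (-2,3), heading right
t=1 arc(left, 3) ⇒ at (1,6), heading up
t=2 arc(left, 3) ⇒ at (-2,9), heading left
uniquely the one of 16 2-step routes that fits.

arc(left, 3), arc(left, 3)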